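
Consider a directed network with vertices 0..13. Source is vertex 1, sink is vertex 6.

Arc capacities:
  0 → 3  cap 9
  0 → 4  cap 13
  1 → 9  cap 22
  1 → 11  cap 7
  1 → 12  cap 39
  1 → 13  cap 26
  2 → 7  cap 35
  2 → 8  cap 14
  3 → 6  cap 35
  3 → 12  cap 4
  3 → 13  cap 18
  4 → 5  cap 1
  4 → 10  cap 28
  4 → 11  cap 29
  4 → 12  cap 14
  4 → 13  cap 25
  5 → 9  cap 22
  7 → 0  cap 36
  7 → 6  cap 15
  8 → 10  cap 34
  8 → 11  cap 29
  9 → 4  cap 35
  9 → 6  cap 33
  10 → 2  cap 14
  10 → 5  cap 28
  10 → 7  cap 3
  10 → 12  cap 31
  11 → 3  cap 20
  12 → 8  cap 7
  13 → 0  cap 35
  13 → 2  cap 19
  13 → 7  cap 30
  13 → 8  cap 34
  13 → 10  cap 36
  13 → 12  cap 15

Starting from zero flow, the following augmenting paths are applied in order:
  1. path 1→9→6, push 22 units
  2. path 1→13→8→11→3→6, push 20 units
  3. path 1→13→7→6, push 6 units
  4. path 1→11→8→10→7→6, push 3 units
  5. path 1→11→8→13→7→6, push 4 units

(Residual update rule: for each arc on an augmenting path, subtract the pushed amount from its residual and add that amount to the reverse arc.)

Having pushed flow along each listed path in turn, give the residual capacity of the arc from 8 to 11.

Residual capacity of (8,11): 16

after path 1 (1→9→6, push 22): res(8,11)=29
after path 2 (1→13→8→11→3→6, push 20): res(8,11)=9
after path 3 (1→13→7→6, push 6): res(8,11)=9
after path 4 (1→11→8→10→7→6, push 3): res(8,11)=12
after path 5 (1→11→8→13→7→6, push 4): res(8,11)=16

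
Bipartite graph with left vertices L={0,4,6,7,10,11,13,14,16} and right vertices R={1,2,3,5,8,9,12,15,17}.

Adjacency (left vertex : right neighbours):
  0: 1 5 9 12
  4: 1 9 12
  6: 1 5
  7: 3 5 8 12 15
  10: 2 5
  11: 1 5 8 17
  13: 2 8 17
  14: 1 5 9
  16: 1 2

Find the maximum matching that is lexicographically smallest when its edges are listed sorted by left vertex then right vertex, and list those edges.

|M| = 8 (so the lex-smallest maximum matching has 8 edges)
process left vertices in ascending order; for each, take the smallest-labelled available neighbour that still permits 8 edges overall, or leave it unmatched if none does
lex-smallest matching: {0-1, 4-12, 6-5, 7-3, 10-2, 11-8, 13-17, 14-9}

Lex-smallest maximum matching: {(0,1), (4,12), (6,5), (7,3), (10,2), (11,8), (13,17), (14,9)}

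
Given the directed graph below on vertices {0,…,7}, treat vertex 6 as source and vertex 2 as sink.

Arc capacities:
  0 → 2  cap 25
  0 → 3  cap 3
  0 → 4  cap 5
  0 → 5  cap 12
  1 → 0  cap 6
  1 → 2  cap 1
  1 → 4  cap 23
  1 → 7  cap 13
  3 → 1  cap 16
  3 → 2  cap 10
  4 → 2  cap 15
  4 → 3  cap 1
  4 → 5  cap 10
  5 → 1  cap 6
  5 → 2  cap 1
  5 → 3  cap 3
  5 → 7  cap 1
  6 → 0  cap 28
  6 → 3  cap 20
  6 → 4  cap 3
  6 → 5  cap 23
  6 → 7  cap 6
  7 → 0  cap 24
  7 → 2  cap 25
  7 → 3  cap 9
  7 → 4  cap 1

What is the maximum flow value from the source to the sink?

Maximum flow value: 68

augment #1: 6→0→2 bottleneck 25, total now 25
augment #2: 6→3→2 bottleneck 10, total now 35
augment #3: 6→4→2 bottleneck 3, total now 38
augment #4: 6→5→2 bottleneck 1, total now 39
augment #5: 6→7→2 bottleneck 6, total now 45
augment #6: 6→0→4→2 bottleneck 3, total now 48
augment #7: 6→3→1→2 bottleneck 1, total now 49
augment #8: 6→5→7→2 bottleneck 1, total now 50
augment #9: 6→3→1→4→2 bottleneck 9, total now 59
augment #10: 6→5→1→7→2 bottleneck 6, total now 65
augment #11: 6→5→3→1→7→2 bottleneck 3, total now 68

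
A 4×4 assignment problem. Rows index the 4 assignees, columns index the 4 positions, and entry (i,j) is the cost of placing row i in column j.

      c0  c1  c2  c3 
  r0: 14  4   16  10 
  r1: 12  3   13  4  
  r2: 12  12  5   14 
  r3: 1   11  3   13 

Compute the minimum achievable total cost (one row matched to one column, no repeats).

optimal assignment: row0→col1 (cost 4), row1→col3 (cost 4), row2→col2 (cost 5), row3→col0 (cost 1)
total = 4 + 4 + 5 + 1 = 14

Minimum assignment cost: 14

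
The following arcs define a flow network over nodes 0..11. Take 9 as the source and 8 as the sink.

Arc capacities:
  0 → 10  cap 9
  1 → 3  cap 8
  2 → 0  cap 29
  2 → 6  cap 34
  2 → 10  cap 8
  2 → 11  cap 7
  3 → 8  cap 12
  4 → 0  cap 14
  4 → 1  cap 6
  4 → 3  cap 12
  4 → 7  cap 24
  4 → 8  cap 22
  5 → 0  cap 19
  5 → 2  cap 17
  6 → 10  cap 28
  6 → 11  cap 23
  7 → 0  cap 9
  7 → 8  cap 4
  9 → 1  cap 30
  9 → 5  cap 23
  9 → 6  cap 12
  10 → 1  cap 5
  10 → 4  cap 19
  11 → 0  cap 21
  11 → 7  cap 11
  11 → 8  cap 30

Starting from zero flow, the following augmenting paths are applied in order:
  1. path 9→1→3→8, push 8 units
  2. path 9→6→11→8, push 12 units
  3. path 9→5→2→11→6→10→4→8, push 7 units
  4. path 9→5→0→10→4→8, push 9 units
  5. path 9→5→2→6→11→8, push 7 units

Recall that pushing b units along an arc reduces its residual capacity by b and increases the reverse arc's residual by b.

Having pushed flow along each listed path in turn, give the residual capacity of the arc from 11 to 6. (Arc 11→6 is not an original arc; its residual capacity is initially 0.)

Residual capacity of (11,6): 12

after path 1 (9→1→3→8, push 8): res(11,6)=0
after path 2 (9→6→11→8, push 12): res(11,6)=12
after path 3 (9→5→2→11→6→10→4→8, push 7): res(11,6)=5
after path 4 (9→5→0→10→4→8, push 9): res(11,6)=5
after path 5 (9→5→2→6→11→8, push 7): res(11,6)=12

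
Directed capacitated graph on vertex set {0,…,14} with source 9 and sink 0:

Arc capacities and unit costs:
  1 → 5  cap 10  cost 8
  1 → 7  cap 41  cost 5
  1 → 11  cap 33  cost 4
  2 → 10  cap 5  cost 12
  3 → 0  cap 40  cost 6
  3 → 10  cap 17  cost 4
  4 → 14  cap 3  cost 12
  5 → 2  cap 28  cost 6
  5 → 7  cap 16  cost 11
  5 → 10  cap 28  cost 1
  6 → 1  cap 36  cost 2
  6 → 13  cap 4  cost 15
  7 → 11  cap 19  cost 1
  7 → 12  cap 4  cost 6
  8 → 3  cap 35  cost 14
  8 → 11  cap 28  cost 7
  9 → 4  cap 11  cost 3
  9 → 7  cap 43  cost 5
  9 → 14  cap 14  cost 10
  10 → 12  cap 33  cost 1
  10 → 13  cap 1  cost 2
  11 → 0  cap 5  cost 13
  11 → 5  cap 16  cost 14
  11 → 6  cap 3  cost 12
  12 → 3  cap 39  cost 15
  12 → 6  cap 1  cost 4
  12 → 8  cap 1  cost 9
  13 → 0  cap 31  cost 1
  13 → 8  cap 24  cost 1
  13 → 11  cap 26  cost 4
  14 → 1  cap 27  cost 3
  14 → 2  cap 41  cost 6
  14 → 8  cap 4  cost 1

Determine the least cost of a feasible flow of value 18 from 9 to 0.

shortest-cost path #1: 9→7→11→0 push 5 @ unit cost 19 (adds 95)
shortest-cost path #2: 9→7→11→5→10→13→0 push 1 @ unit cost 24 (adds 24)
shortest-cost path #3: 9→14→8→3→0 push 4 @ unit cost 31 (adds 124)
shortest-cost path #4: 9→7→12→6→13→0 push 1 @ unit cost 31 (adds 31)
shortest-cost path #5: 9→7→12→3→0 push 3 @ unit cost 32 (adds 96)
shortest-cost path #6: 9→7→11→6→13→0 push 3 @ unit cost 34 (adds 102)
shortest-cost path #7: 9→7→11→5→10→12→3→0 push 1 @ unit cost 43 (adds 43)
total cost = 515

Minimum cost for 18 units: 515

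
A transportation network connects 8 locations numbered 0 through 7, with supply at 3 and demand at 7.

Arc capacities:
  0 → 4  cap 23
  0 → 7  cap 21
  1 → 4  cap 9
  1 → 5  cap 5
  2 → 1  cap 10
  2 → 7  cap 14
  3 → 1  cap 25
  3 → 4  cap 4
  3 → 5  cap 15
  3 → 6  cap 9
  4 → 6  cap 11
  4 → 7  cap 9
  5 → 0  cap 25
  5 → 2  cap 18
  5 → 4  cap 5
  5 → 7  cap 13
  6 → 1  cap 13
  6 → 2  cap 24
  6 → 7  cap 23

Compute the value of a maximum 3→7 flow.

augment #1: 3→4→7 bottleneck 4, total now 4
augment #2: 3→5→7 bottleneck 13, total now 17
augment #3: 3→6→7 bottleneck 9, total now 26
augment #4: 3→1→4→7 bottleneck 5, total now 31
augment #5: 3→5→0→7 bottleneck 2, total now 33
augment #6: 3→1→4→6→7 bottleneck 4, total now 37
augment #7: 3→1→5→0→7 bottleneck 5, total now 42

Maximum flow value: 42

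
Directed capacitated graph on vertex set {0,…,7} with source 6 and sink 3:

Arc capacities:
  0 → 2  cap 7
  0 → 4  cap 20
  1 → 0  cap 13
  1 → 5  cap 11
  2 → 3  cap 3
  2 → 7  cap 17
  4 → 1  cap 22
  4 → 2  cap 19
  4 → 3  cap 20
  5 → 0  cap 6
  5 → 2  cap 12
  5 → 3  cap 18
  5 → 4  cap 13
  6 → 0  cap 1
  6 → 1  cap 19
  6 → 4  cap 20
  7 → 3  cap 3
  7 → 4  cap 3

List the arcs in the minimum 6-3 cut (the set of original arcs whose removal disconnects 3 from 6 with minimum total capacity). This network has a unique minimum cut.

Min-cut arcs: {(1,5), (2,3), (4,3), (7,3)} (total capacity 37)

augment #1: 6→4→3 push 20
augment #2: 6→0→2→3 push 1
augment #3: 6→1→5→3 push 11
augment #4: 6→1→0→2→3 push 2
augment #5: 6→1→0→2→7→3 push 3
max flow = 37; residual-reachable set from 6 gives S-side
cut edges (S→T): {(1,5), (2,3), (4,3), (7,3)} total cap 37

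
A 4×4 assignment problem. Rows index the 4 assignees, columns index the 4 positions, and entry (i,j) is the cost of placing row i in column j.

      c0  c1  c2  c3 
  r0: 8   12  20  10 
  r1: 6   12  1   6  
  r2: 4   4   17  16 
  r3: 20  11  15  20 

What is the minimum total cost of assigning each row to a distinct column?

optimal assignment: row0→col3 (cost 10), row1→col2 (cost 1), row2→col0 (cost 4), row3→col1 (cost 11)
total = 10 + 1 + 4 + 11 = 26

Minimum assignment cost: 26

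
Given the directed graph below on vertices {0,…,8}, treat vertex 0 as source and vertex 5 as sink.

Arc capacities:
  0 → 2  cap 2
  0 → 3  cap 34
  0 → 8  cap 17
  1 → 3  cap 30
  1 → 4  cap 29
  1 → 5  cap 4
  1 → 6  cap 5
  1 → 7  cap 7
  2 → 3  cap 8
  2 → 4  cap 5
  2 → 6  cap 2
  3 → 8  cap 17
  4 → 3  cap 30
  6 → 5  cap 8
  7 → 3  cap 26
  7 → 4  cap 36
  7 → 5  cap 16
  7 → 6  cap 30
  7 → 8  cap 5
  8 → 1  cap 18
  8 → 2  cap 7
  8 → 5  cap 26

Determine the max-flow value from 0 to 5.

Maximum flow value: 36

augment #1: 0→8→5 bottleneck 17, total now 17
augment #2: 0→2→6→5 bottleneck 2, total now 19
augment #3: 0→3→8→5 bottleneck 9, total now 28
augment #4: 0→3→8→1→5 bottleneck 4, total now 32
augment #5: 0→3→8→1→6→5 bottleneck 4, total now 36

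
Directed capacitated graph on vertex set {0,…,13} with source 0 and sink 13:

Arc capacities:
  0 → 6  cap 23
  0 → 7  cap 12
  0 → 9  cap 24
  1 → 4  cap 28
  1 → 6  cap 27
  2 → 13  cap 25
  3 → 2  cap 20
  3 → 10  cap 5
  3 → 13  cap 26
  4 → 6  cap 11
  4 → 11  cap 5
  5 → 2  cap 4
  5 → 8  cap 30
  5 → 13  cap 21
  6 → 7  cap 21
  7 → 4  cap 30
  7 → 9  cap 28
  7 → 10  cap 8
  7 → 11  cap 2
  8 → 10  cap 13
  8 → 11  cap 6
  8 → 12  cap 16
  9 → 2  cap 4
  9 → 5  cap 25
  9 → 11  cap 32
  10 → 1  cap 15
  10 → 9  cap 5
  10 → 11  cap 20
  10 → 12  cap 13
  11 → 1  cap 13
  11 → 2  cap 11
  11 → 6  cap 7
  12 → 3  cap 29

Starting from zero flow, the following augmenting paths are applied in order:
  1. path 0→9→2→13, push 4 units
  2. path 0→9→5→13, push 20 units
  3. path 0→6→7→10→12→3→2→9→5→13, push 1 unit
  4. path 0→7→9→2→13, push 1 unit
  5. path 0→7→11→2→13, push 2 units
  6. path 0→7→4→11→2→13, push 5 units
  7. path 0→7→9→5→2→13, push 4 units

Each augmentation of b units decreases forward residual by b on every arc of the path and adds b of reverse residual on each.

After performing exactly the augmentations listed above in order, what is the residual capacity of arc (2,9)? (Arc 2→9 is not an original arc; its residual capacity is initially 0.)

Residual capacity of (2,9): 4

after path 1 (0→9→2→13, push 4): res(2,9)=4
after path 2 (0→9→5→13, push 20): res(2,9)=4
after path 3 (0→6→7→10→12→3→2→9→5→13, push 1): res(2,9)=3
after path 4 (0→7→9→2→13, push 1): res(2,9)=4
after path 5 (0→7→11→2→13, push 2): res(2,9)=4
after path 6 (0→7→4→11→2→13, push 5): res(2,9)=4
after path 7 (0→7→9→5→2→13, push 4): res(2,9)=4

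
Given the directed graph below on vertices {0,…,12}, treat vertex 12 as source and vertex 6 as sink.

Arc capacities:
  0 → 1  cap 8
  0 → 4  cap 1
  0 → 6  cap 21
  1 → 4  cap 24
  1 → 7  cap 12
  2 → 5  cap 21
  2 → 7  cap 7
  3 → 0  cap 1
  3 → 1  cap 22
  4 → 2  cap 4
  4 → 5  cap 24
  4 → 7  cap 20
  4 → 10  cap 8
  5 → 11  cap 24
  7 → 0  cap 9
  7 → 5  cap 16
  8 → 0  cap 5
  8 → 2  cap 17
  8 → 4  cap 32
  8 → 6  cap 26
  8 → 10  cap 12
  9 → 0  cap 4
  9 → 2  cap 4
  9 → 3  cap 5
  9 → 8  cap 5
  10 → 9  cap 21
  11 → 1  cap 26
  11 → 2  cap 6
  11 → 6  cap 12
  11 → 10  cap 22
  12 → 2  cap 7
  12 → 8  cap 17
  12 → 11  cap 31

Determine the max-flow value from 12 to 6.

Maximum flow value: 48

augment #1: 12→8→6 bottleneck 17, total now 17
augment #2: 12→11→6 bottleneck 12, total now 29
augment #3: 12→2→7→0→6 bottleneck 7, total now 36
augment #4: 12→11→1→7→0→6 bottleneck 2, total now 38
augment #5: 12→11→10→9→0→6 bottleneck 4, total now 42
augment #6: 12→11→10→9→8→6 bottleneck 5, total now 47
augment #7: 12→11→10→9→3→0→6 bottleneck 1, total now 48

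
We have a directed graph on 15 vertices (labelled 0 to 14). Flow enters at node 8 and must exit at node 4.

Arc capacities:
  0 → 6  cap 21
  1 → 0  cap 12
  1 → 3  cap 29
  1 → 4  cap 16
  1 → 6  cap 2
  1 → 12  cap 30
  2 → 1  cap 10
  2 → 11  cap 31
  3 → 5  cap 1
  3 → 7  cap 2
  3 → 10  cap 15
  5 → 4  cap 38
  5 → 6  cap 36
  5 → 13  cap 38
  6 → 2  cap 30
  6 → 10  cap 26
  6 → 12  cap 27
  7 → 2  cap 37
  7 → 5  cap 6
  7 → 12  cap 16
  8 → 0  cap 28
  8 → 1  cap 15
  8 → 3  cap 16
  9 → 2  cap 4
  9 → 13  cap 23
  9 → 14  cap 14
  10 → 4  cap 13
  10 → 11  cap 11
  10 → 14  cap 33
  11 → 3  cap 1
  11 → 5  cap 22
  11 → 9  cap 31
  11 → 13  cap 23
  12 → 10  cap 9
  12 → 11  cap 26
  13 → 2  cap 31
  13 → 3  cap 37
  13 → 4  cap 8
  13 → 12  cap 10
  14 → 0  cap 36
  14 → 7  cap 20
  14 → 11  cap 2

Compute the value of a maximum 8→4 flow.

Maximum flow value: 52

augment #1: 8→1→4 bottleneck 15, total now 15
augment #2: 8→3→5→4 bottleneck 1, total now 16
augment #3: 8→3→10→4 bottleneck 13, total now 29
augment #4: 8→3→7→5→4 bottleneck 2, total now 31
augment #5: 8→0→6→2→1→4 bottleneck 1, total now 32
augment #6: 8→0→6→2→11→5→4 bottleneck 20, total now 52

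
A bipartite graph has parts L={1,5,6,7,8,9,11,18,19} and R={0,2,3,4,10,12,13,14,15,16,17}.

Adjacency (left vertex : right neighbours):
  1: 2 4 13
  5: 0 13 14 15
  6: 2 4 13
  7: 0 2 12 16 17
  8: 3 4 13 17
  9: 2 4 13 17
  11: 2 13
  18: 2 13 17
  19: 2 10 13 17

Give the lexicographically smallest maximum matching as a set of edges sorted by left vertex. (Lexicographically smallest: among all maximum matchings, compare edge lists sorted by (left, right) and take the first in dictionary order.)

Lex-smallest maximum matching: {(1,2), (5,0), (6,4), (7,12), (8,3), (9,13), (18,17), (19,10)}

|M| = 8 (so the lex-smallest maximum matching has 8 edges)
process left vertices in ascending order; for each, take the smallest-labelled available neighbour that still permits 8 edges overall, or leave it unmatched if none does
lex-smallest matching: {1-2, 5-0, 6-4, 7-12, 8-3, 9-13, 18-17, 19-10}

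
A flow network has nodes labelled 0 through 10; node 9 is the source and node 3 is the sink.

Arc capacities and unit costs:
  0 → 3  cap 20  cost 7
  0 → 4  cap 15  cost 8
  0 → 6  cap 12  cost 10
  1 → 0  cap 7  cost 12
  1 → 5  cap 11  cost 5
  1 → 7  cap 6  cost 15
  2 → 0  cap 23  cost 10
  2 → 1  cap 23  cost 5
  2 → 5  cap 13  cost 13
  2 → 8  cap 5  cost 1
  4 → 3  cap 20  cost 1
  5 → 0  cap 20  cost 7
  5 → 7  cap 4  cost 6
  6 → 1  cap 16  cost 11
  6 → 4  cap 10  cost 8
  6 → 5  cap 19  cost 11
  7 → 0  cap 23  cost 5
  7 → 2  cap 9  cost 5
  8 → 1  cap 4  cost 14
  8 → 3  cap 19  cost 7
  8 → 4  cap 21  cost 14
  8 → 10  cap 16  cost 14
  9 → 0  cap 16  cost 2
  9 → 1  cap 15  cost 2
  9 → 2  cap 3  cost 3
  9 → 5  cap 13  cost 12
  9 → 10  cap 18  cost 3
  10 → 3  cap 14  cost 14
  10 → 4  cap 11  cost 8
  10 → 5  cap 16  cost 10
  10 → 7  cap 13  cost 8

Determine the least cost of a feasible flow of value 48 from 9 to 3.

shortest-cost path #1: 9→0→3 push 16 @ unit cost 9 (adds 144)
shortest-cost path #2: 9→2→8→3 push 3 @ unit cost 11 (adds 33)
shortest-cost path #3: 9→10→4→3 push 11 @ unit cost 12 (adds 132)
shortest-cost path #4: 9→10→3 push 7 @ unit cost 17 (adds 119)
shortest-cost path #5: 9→1→0→3 push 4 @ unit cost 21 (adds 84)
shortest-cost path #6: 9→1→0→4→3 push 3 @ unit cost 23 (adds 69)
shortest-cost path #7: 9→1→5→0→4→3 push 4 @ unit cost 23 (adds 92)
total cost = 673

Minimum cost for 48 units: 673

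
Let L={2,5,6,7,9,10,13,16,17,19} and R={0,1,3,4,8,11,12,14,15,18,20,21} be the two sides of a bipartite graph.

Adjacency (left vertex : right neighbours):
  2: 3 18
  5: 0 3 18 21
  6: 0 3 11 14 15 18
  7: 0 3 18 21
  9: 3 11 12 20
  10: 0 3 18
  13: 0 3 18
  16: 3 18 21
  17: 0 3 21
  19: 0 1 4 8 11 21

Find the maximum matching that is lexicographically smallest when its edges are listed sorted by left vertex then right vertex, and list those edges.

Lex-smallest maximum matching: {(2,3), (5,0), (6,11), (7,18), (9,12), (16,21), (19,1)}

|M| = 7 (so the lex-smallest maximum matching has 7 edges)
process left vertices in ascending order; for each, take the smallest-labelled available neighbour that still permits 7 edges overall, or leave it unmatched if none does
lex-smallest matching: {2-3, 5-0, 6-11, 7-18, 9-12, 16-21, 19-1}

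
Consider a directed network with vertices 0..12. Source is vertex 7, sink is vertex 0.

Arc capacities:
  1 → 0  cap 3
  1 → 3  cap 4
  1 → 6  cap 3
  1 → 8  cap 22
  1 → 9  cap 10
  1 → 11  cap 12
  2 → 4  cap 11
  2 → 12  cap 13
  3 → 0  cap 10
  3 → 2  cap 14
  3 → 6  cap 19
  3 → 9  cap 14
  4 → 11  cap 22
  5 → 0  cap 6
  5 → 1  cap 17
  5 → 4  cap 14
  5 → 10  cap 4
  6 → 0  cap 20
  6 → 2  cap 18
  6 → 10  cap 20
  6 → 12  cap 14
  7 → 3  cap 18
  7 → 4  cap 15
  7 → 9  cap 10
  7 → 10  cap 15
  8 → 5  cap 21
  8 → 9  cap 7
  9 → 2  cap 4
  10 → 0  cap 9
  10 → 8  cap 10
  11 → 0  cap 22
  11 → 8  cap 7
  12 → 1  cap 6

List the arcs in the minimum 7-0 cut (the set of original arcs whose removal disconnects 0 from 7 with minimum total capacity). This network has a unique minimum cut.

augment #1: 7→3→0 push 10
augment #2: 7→10→0 push 9
augment #3: 7→3→6→0 push 8
augment #4: 7→4→11→0 push 15
augment #5: 7→10→8→5→0 push 6
augment #6: 7→9→2→4→11→0 push 4
max flow = 52; residual-reachable set from 7 gives S-side
cut edges (S→T): {(7,3), (7,4), (7,10), (9,2)} total cap 52

Min-cut arcs: {(7,3), (7,4), (7,10), (9,2)} (total capacity 52)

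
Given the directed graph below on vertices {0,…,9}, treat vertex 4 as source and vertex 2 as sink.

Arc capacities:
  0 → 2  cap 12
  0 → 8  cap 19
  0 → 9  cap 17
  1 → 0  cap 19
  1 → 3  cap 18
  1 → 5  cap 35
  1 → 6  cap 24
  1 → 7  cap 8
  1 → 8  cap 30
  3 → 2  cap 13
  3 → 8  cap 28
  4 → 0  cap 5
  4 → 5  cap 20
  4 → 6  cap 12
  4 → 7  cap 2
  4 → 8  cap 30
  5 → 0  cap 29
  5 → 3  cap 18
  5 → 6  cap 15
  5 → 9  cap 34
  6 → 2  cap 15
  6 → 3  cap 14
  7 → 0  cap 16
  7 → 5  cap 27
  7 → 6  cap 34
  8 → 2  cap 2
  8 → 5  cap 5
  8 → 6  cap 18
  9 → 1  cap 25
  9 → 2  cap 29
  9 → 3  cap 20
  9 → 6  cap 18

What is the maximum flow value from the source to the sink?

Maximum flow value: 62

augment #1: 4→0→2 bottleneck 5, total now 5
augment #2: 4→6→2 bottleneck 12, total now 17
augment #3: 4→8→2 bottleneck 2, total now 19
augment #4: 4→5→0→2 bottleneck 7, total now 26
augment #5: 4→5→3→2 bottleneck 13, total now 39
augment #6: 4→7→6→2 bottleneck 2, total now 41
augment #7: 4→8→6→2 bottleneck 1, total now 42
augment #8: 4→8→5→9→2 bottleneck 5, total now 47
augment #9: 4→8→6→3→5→9→2 bottleneck 13, total now 60
augment #10: 4→8→6→7→0→9→2 bottleneck 2, total now 62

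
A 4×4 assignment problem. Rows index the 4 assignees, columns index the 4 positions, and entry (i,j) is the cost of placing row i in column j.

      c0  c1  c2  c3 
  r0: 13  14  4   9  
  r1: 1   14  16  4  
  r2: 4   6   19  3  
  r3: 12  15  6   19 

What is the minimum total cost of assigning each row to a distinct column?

optimal assignment: row0→col3 (cost 9), row1→col0 (cost 1), row2→col1 (cost 6), row3→col2 (cost 6)
total = 9 + 1 + 6 + 6 = 22

Minimum assignment cost: 22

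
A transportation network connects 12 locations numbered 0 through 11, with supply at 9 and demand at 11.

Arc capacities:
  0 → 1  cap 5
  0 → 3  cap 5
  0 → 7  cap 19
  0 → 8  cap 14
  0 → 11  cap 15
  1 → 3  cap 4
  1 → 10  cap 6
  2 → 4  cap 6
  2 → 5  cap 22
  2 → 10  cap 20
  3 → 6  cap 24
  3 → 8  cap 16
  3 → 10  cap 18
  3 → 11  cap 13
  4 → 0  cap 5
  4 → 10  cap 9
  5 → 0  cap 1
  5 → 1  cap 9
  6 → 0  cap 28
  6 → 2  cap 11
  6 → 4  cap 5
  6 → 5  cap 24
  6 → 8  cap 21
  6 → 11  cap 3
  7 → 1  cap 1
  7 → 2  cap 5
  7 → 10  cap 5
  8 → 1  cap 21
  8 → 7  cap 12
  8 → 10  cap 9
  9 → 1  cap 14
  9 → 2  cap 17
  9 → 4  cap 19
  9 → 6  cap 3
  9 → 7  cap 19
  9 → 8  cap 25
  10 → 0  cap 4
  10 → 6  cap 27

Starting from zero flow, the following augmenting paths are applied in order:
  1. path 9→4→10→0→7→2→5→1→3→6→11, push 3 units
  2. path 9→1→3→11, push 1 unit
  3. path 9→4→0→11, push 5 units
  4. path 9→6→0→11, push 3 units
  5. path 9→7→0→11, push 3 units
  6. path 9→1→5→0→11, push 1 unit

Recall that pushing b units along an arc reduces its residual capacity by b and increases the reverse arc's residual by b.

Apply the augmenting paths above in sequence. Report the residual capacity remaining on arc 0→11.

after path 1 (9→4→10→0→7→2→5→1→3→6→11, push 3): res(0,11)=15
after path 2 (9→1→3→11, push 1): res(0,11)=15
after path 3 (9→4→0→11, push 5): res(0,11)=10
after path 4 (9→6→0→11, push 3): res(0,11)=7
after path 5 (9→7→0→11, push 3): res(0,11)=4
after path 6 (9→1→5→0→11, push 1): res(0,11)=3

Residual capacity of (0,11): 3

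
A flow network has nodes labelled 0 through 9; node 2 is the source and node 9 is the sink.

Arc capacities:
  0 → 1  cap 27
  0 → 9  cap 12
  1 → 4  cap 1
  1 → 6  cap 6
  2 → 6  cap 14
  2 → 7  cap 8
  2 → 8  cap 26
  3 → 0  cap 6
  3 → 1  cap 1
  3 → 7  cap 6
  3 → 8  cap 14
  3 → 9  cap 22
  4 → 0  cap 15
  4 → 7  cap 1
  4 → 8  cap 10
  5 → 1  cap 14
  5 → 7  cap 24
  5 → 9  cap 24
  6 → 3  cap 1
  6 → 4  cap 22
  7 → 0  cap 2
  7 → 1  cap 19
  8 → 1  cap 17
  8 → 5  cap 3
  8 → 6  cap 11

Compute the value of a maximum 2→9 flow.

Maximum flow value: 16

augment #1: 2→6→3→9 bottleneck 1, total now 1
augment #2: 2→7→0→9 bottleneck 2, total now 3
augment #3: 2→8→5→9 bottleneck 3, total now 6
augment #4: 2→6→4→0→9 bottleneck 10, total now 16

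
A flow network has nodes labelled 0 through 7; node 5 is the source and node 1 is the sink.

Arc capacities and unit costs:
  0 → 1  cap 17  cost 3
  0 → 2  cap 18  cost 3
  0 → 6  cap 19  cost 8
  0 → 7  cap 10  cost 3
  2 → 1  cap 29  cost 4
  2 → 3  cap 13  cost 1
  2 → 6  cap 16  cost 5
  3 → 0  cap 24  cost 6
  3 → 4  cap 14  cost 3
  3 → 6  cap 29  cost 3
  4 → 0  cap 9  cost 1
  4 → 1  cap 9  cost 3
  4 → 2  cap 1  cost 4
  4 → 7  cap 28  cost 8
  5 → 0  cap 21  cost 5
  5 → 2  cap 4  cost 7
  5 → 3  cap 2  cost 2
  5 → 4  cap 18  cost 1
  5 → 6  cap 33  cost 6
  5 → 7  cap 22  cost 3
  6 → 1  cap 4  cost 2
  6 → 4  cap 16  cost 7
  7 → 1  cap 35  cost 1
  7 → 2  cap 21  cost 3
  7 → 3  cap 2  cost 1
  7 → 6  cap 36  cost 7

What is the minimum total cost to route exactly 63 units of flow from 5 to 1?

shortest-cost path #1: 5→7→1 push 22 @ unit cost 4 (adds 88)
shortest-cost path #2: 5→4→1 push 9 @ unit cost 4 (adds 36)
shortest-cost path #3: 5→4→0→1 push 9 @ unit cost 5 (adds 45)
shortest-cost path #4: 5→3→6→1 push 2 @ unit cost 7 (adds 14)
shortest-cost path #5: 5→6→1 push 2 @ unit cost 8 (adds 16)
shortest-cost path #6: 5→0→1 push 8 @ unit cost 8 (adds 64)
shortest-cost path #7: 5→0→7→1 push 10 @ unit cost 9 (adds 90)
shortest-cost path #8: 5→2→1 push 1 @ unit cost 11 (adds 11)
total cost = 364

Minimum cost for 63 units: 364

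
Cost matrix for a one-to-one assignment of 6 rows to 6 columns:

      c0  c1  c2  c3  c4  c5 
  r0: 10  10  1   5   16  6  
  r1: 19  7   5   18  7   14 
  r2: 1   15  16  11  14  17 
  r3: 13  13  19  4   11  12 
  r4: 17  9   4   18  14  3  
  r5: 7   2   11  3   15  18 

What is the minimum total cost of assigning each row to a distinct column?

optimal assignment: row0→col2 (cost 1), row1→col4 (cost 7), row2→col0 (cost 1), row3→col3 (cost 4), row4→col5 (cost 3), row5→col1 (cost 2)
total = 1 + 7 + 1 + 4 + 3 + 2 = 18

Minimum assignment cost: 18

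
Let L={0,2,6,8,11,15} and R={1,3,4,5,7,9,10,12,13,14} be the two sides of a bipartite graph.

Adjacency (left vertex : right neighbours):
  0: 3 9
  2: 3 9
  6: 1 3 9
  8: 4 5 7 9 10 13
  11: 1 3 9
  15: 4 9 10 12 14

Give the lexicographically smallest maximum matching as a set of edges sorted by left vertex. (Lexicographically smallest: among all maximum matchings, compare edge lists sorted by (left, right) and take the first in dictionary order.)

|M| = 5 (so the lex-smallest maximum matching has 5 edges)
process left vertices in ascending order; for each, take the smallest-labelled available neighbour that still permits 5 edges overall, or leave it unmatched if none does
lex-smallest matching: {0-3, 2-9, 6-1, 8-4, 15-10}

Lex-smallest maximum matching: {(0,3), (2,9), (6,1), (8,4), (15,10)}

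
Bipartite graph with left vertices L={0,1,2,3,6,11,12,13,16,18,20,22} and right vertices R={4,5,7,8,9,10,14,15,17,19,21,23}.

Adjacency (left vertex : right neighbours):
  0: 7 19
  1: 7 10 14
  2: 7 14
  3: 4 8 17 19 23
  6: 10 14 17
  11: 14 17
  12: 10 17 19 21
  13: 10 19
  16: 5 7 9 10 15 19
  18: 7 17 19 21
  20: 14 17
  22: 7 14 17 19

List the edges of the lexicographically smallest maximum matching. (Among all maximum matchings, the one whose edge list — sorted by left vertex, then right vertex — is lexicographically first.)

|M| = 8 (so the lex-smallest maximum matching has 8 edges)
process left vertices in ascending order; for each, take the smallest-labelled available neighbour that still permits 8 edges overall, or leave it unmatched if none does
lex-smallest matching: {0-7, 1-10, 2-14, 3-4, 6-17, 12-19, 16-5, 18-21}

Lex-smallest maximum matching: {(0,7), (1,10), (2,14), (3,4), (6,17), (12,19), (16,5), (18,21)}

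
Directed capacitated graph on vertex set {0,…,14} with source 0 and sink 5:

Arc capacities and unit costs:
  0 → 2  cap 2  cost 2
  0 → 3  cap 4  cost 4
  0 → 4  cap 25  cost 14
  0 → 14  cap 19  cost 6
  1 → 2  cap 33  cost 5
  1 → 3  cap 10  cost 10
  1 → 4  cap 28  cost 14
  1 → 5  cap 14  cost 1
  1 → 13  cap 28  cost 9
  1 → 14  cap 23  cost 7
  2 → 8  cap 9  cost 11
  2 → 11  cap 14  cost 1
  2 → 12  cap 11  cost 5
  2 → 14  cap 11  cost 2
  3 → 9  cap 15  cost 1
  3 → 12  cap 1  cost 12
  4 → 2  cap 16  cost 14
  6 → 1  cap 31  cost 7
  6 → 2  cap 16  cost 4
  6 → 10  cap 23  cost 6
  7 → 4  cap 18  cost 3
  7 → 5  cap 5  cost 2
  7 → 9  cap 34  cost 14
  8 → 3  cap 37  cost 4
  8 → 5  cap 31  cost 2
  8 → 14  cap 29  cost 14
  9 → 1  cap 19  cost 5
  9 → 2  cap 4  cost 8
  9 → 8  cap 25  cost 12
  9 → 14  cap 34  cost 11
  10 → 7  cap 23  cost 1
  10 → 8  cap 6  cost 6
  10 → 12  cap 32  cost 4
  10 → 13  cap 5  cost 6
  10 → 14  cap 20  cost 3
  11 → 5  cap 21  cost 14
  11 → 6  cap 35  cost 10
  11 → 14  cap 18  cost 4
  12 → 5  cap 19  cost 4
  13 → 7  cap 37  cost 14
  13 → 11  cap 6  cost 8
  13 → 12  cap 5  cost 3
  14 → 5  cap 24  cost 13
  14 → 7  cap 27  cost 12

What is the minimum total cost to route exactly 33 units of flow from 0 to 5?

Minimum cost for 33 units: 723

shortest-cost path #1: 0→2→12→5 push 2 @ unit cost 11 (adds 22)
shortest-cost path #2: 0→3→9→1→5 push 4 @ unit cost 11 (adds 44)
shortest-cost path #3: 0→14→5 push 19 @ unit cost 19 (adds 361)
shortest-cost path #4: 0→4→2→12→5 push 8 @ unit cost 37 (adds 296)
total cost = 723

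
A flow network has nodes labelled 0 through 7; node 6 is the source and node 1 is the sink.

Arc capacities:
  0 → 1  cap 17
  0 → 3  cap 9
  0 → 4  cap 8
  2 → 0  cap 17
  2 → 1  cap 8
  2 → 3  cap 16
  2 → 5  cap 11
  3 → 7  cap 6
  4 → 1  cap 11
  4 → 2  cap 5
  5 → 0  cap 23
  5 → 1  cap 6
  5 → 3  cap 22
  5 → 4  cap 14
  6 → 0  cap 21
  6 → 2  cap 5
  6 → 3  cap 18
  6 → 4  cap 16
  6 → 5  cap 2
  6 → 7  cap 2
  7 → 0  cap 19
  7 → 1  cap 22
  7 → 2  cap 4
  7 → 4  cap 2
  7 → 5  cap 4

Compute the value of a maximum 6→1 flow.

Maximum flow value: 48

augment #1: 6→0→1 bottleneck 17, total now 17
augment #2: 6→2→1 bottleneck 5, total now 22
augment #3: 6→4→1 bottleneck 11, total now 33
augment #4: 6→5→1 bottleneck 2, total now 35
augment #5: 6→7→1 bottleneck 2, total now 37
augment #6: 6→3→7→1 bottleneck 6, total now 43
augment #7: 6→4→2→1 bottleneck 3, total now 46
augment #8: 6→4→2→5→1 bottleneck 2, total now 48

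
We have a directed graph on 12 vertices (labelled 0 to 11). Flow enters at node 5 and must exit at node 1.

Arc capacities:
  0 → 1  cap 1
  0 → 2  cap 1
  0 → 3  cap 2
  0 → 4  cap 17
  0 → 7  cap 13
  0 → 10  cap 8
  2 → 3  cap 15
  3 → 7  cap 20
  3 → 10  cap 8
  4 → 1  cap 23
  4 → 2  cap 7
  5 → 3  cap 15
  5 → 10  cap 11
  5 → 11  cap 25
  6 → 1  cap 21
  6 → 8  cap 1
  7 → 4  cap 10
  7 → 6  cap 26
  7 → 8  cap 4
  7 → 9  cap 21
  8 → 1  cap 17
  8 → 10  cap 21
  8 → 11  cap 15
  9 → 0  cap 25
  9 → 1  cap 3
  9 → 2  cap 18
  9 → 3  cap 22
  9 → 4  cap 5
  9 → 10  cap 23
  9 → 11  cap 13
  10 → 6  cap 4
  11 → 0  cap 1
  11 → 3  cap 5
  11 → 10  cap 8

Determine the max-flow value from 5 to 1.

Maximum flow value: 25

augment #1: 5→10→6→1 bottleneck 4, total now 4
augment #2: 5→11→0→1 bottleneck 1, total now 5
augment #3: 5→3→7→4→1 bottleneck 10, total now 15
augment #4: 5→3→7→6→1 bottleneck 5, total now 20
augment #5: 5→11→3→7→6→1 bottleneck 5, total now 25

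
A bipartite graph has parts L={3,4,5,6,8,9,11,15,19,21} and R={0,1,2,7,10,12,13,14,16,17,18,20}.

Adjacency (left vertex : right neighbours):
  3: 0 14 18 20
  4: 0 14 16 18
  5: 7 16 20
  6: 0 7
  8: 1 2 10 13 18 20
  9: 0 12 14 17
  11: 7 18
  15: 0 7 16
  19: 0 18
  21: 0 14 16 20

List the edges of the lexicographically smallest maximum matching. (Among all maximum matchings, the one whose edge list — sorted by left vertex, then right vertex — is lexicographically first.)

Lex-smallest maximum matching: {(3,0), (4,14), (5,7), (8,1), (9,12), (11,18), (15,16), (21,20)}

|M| = 8 (so the lex-smallest maximum matching has 8 edges)
process left vertices in ascending order; for each, take the smallest-labelled available neighbour that still permits 8 edges overall, or leave it unmatched if none does
lex-smallest matching: {3-0, 4-14, 5-7, 8-1, 9-12, 11-18, 15-16, 21-20}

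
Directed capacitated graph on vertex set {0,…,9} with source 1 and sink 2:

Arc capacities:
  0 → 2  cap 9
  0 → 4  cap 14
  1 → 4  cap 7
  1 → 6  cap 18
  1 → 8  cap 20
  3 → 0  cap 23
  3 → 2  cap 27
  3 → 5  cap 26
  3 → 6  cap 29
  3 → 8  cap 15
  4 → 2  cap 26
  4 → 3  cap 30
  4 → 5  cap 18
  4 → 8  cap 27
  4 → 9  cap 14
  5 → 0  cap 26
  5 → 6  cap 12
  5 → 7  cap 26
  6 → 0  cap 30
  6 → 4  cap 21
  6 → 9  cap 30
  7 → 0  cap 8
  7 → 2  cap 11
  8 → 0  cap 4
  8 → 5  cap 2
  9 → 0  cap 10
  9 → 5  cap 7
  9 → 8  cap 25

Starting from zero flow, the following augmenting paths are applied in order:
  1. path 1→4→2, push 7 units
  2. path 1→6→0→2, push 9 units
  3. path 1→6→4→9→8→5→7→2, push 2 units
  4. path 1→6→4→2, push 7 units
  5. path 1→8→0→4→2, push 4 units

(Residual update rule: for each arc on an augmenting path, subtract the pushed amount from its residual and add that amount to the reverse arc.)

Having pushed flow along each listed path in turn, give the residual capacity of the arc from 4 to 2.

Residual capacity of (4,2): 8

after path 1 (1→4→2, push 7): res(4,2)=19
after path 2 (1→6→0→2, push 9): res(4,2)=19
after path 3 (1→6→4→9→8→5→7→2, push 2): res(4,2)=19
after path 4 (1→6→4→2, push 7): res(4,2)=12
after path 5 (1→8→0→4→2, push 4): res(4,2)=8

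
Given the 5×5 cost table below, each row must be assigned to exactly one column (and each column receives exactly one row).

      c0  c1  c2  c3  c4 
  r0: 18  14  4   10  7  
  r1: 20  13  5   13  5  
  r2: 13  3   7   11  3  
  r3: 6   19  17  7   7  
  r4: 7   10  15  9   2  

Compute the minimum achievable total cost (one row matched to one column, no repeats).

one of 2 optimal assignments: row0→col2 (cost 4), row1→col4 (cost 5), row2→col1 (cost 3), row3→col3 (cost 7), row4→col0 (cost 7)
total = 4 + 5 + 3 + 7 + 7 = 26

Minimum assignment cost: 26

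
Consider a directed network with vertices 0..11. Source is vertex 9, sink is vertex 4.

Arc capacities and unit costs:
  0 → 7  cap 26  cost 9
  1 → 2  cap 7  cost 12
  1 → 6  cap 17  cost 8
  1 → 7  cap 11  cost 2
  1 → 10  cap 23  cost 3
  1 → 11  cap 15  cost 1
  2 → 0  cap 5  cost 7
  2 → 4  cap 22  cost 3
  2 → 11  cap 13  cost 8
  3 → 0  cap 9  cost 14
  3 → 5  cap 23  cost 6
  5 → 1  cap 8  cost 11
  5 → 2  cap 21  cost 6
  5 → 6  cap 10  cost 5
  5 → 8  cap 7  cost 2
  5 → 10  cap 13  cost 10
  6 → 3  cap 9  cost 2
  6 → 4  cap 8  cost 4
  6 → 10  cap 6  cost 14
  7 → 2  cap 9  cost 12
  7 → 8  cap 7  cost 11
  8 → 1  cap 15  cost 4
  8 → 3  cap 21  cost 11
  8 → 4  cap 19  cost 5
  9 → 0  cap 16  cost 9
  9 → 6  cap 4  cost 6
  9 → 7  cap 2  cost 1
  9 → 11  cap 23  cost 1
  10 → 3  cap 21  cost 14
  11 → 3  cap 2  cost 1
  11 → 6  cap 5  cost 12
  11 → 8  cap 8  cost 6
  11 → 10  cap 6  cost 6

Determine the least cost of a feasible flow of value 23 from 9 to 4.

Minimum cost for 23 units: 360

shortest-cost path #1: 9→6→4 push 4 @ unit cost 10 (adds 40)
shortest-cost path #2: 9→11→8→4 push 8 @ unit cost 12 (adds 96)
shortest-cost path #3: 9→11→3→5→8→4 push 2 @ unit cost 15 (adds 30)
shortest-cost path #4: 9→7→2→4 push 2 @ unit cost 16 (adds 32)
shortest-cost path #5: 9→11→6→4 push 4 @ unit cost 17 (adds 68)
shortest-cost path #6: 9→11→6→3→5→8→4 push 1 @ unit cost 28 (adds 28)
shortest-cost path #7: 9→0→7→2→4 push 2 @ unit cost 33 (adds 66)
total cost = 360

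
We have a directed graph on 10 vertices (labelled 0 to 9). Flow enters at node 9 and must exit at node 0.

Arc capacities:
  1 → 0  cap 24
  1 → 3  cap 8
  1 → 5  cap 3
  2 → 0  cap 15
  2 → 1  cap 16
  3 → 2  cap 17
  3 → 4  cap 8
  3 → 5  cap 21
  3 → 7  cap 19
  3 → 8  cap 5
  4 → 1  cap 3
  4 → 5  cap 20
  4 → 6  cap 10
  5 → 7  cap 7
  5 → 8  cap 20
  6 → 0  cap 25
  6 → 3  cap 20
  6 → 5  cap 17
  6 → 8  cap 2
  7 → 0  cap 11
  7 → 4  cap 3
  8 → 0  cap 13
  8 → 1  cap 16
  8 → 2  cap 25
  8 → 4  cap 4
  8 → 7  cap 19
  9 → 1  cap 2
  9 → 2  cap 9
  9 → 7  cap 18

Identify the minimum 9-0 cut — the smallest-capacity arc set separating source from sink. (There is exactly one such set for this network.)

augment #1: 9→1→0 push 2
augment #2: 9→2→0 push 9
augment #3: 9→7→0 push 11
augment #4: 9→7→4→1→0 push 3
max flow = 25; residual-reachable set from 9 gives S-side
cut edges (S→T): {(7,0), (7,4), (9,1), (9,2)} total cap 25

Min-cut arcs: {(7,0), (7,4), (9,1), (9,2)} (total capacity 25)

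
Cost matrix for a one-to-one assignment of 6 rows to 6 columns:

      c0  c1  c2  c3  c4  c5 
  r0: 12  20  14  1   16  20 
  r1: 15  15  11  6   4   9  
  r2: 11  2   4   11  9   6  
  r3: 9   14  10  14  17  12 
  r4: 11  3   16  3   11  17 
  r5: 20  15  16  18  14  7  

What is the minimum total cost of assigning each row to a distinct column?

Minimum assignment cost: 28

optimal assignment: row0→col3 (cost 1), row1→col4 (cost 4), row2→col2 (cost 4), row3→col0 (cost 9), row4→col1 (cost 3), row5→col5 (cost 7)
total = 1 + 4 + 4 + 9 + 3 + 7 = 28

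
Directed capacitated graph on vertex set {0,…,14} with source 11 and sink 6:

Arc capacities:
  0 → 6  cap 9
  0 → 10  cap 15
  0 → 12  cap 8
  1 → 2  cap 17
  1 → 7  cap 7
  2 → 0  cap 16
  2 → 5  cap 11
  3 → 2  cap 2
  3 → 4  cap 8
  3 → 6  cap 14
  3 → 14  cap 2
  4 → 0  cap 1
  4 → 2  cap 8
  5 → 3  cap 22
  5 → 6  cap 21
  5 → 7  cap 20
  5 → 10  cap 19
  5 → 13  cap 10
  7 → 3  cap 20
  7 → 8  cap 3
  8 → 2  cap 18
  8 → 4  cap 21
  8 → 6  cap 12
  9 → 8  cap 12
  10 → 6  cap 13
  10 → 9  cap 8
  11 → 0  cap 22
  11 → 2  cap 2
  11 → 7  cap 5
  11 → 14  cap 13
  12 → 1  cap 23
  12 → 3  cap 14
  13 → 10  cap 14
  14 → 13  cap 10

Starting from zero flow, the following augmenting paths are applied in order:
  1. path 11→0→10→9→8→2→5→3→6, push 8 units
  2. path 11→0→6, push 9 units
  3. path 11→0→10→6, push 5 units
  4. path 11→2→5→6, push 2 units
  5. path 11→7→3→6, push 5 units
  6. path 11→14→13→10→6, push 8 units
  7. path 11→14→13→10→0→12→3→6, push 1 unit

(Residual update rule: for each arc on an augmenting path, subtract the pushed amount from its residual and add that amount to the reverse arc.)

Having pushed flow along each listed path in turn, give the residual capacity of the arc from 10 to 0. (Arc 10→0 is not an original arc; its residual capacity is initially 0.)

Residual capacity of (10,0): 12

after path 1 (11→0→10→9→8→2→5→3→6, push 8): res(10,0)=8
after path 2 (11→0→6, push 9): res(10,0)=8
after path 3 (11→0→10→6, push 5): res(10,0)=13
after path 4 (11→2→5→6, push 2): res(10,0)=13
after path 5 (11→7→3→6, push 5): res(10,0)=13
after path 6 (11→14→13→10→6, push 8): res(10,0)=13
after path 7 (11→14→13→10→0→12→3→6, push 1): res(10,0)=12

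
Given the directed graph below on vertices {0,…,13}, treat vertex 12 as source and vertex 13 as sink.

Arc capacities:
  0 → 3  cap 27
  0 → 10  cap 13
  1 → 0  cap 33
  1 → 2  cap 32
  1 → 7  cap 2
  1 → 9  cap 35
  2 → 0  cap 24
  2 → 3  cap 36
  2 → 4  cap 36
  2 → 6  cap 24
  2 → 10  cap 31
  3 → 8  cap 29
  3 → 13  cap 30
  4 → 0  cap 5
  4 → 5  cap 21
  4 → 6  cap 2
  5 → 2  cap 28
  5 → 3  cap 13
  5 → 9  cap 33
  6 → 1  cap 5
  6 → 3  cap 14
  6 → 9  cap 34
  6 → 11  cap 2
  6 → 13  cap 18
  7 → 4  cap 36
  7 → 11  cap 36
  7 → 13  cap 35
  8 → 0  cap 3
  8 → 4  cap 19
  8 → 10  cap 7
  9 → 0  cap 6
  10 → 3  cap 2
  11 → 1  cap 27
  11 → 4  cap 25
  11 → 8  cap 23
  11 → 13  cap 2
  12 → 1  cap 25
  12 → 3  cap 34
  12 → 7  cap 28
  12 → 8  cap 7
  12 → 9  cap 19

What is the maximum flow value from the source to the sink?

augment #1: 12→3→13 bottleneck 30, total now 30
augment #2: 12→7→13 bottleneck 28, total now 58
augment #3: 12→1→7→13 bottleneck 2, total now 60
augment #4: 12→1→2→6→13 bottleneck 18, total now 78
augment #5: 12→1→2→6→11→13 bottleneck 2, total now 80

Maximum flow value: 80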